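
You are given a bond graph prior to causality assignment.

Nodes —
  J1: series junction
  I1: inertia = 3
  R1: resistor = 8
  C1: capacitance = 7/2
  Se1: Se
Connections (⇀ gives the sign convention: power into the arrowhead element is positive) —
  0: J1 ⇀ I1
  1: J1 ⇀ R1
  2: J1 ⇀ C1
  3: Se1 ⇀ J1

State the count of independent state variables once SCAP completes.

2  (C1, I1 all integral)

#3 stroke→J1  (Se1 fixes effort; stroke away)
#0 stroke→I1  (I1: I, integral causality)
#1 stroke→J1  (1-jn J1 has f-setter on 0)
#2 stroke→J1  (common-f at J1 fixed by 0)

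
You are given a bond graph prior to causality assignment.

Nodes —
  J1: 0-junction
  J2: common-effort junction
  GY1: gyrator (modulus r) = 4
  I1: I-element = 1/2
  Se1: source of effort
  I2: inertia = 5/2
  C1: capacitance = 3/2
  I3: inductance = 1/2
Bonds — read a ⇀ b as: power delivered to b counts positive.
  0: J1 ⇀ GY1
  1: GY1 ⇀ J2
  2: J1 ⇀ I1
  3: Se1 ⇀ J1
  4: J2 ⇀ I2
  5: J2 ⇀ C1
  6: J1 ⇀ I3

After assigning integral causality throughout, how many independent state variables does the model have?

4  (C1, I1, I2, I3 all integral)

bond 3 →J1  (source Se1 imposes e)
bond 0 →GY1  (J1 effort already set via bond 3)
bond 2 →I1  (common-e at J1 fixed by 3)
bond 6 →I3  (J1 effort already set via bond 3)
bond 1 →GY1  (GY1: gyrator matches bond 0)
bond 4 →I2  (I2 outputs flow p/I2)
bond 5 →J2  (only one effort-in slot at J2)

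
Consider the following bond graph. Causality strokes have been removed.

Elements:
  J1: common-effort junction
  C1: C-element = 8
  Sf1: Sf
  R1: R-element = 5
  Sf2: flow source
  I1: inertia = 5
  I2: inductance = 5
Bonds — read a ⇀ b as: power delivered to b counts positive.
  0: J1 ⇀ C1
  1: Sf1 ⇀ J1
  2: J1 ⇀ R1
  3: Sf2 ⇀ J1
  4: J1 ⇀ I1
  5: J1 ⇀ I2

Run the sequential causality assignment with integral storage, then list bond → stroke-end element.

b1 |Sf1  (source Sf1 imposes f)
b3 |Sf2  (Sf2 (Sf) sets flow on bond)
b0 |J1  (C1 integral (e out))
b2 |R1  (0-jn J1 has e-setter on 0)
b4 |I1  (common-e at J1 fixed by 0)
b5 |I2  (J1 effort already set via bond 0)

bond 0 →J1
bond 1 →Sf1
bond 2 →R1
bond 3 →Sf2
bond 4 →I1
bond 5 →I2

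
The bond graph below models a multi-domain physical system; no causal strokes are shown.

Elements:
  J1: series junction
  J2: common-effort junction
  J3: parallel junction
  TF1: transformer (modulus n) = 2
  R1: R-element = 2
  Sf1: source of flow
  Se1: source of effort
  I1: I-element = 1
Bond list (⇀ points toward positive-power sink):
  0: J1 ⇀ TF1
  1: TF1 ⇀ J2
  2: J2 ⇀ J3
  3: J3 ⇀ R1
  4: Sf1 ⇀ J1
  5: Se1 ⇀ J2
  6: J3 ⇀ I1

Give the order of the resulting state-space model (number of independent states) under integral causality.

b4 stroke→Sf1  (Sf1 (Sf) sets flow on bond)
b5 stroke→J2  (source Se1 imposes e)
b0 stroke→J1  (J1 flow already set via bond 4)
b1 stroke→TF1  (J2 effort already set via bond 5)
b2 stroke→J3  (J2: bond 5 brought effort, rest push out)
b3 stroke→R1  (0-jn J3 has e-setter on 2)
b6 stroke→I1  (J3 effort already set via bond 2)

1  (I1 all integral)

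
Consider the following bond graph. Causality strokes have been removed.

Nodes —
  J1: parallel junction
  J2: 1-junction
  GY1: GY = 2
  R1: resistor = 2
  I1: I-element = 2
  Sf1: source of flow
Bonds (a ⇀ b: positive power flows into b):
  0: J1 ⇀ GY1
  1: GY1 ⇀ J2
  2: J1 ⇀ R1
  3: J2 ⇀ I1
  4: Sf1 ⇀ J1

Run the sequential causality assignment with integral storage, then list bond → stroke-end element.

b4 |Sf1  (source Sf1 imposes f)
b3 |I1  (prefer integral on I1)
b1 |J2  (J2: bond 3 brought flow, rest push out)
b0 |J1  (through GY1, causality inverts; strokes same side of GY1)
b2 |R1  (J1: bond 0 brought effort, rest push out)

#0 stroke at J1
#1 stroke at J2
#2 stroke at R1
#3 stroke at I1
#4 stroke at Sf1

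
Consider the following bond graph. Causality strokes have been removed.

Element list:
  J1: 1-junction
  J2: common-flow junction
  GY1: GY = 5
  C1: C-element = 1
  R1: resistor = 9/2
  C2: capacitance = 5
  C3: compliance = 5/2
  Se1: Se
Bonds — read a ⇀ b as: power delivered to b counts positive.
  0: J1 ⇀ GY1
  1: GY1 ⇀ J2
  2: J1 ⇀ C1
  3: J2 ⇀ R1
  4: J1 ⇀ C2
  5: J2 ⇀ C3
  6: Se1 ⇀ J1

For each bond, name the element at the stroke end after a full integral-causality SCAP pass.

bond 6 stroke at J1  (Se1 fixes effort; stroke away)
bond 2 stroke at J1  (C1: C, integral causality)
bond 4 stroke at J1  (C2: C, integral causality)
bond 0 stroke at GY1  (only one flow-in slot at J1)
bond 1 stroke at GY1  (GY1: gyrator matches bond 0)
bond 3 stroke at J2  (J2 flow already set via bond 1)
bond 5 stroke at J2  (1-jn J2 has f-setter on 1)

b0 stroke→GY1
b1 stroke→GY1
b2 stroke→J1
b3 stroke→J2
b4 stroke→J1
b5 stroke→J2
b6 stroke→J1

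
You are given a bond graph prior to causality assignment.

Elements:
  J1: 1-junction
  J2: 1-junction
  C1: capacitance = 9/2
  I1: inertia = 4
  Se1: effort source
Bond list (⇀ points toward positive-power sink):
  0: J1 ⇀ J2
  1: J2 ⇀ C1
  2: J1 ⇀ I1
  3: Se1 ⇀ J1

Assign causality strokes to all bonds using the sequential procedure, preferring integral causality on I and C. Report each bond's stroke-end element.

b3 |J1  (source Se1 imposes e)
b1 |J2  (C1: C, integral causality)
b0 |J1  (closing 1-jn rule on J2)
b2 |I1  (only one flow-in slot at J1)

bond 0 stroke→J1
bond 1 stroke→J2
bond 2 stroke→I1
bond 3 stroke→J1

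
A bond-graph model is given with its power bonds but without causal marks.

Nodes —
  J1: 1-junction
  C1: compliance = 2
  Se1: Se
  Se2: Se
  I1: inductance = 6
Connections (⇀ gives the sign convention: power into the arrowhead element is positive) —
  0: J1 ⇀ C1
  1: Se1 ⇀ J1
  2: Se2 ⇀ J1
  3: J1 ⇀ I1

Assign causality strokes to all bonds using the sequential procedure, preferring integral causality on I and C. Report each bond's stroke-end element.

b0 stroke at J1
b1 stroke at J1
b2 stroke at J1
b3 stroke at I1

b1 →J1  (source Se1 imposes e)
b2 →J1  (source Se2 imposes e)
b0 →J1  (C1: C, integral causality)
b3 →I1  (J1: last free bond brings flow in)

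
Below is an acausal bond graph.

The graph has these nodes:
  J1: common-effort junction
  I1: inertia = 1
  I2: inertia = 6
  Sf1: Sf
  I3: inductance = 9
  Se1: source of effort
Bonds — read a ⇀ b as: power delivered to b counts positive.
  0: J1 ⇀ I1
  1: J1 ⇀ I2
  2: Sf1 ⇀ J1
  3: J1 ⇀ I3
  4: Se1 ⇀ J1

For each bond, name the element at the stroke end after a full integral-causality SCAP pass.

#2 stroke→Sf1  (Sf1: flow source, stroke at near end)
#4 stroke→J1  (Se1: effort source, stroke at far end)
#0 stroke→I1  (J1 effort already set via bond 4)
#1 stroke→I2  (0-jn J1 has e-setter on 4)
#3 stroke→I3  (J1 effort already set via bond 4)

#0 stroke at I1
#1 stroke at I2
#2 stroke at Sf1
#3 stroke at I3
#4 stroke at J1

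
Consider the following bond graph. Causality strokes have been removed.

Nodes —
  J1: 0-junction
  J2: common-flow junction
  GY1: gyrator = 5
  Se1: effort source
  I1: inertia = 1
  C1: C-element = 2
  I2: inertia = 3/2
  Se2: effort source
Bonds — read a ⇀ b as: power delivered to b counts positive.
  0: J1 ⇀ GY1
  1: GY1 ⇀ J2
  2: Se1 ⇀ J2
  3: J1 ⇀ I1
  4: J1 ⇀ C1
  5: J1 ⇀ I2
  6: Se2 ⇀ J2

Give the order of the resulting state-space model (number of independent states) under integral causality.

#2 stroke→J2  (source Se1 imposes e)
#6 stroke→J2  (source Se2 imposes e)
#1 stroke→GY1  (J2 needs exactly one f-in)
#0 stroke→GY1  (GY1: gyrator matches bond 1)
#3 stroke→I1  (I1 outputs flow p/I1)
#4 stroke→J1  (prefer integral on C1)
#5 stroke→I2  (0-jn J1 has e-setter on 4)

3  (C1, I1, I2 all integral)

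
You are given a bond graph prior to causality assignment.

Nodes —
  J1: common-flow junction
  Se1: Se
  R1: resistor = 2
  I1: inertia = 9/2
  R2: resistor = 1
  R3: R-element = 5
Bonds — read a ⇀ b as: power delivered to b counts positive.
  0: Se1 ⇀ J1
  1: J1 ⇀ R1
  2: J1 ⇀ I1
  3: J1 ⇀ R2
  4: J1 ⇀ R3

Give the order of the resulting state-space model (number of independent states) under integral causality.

1  (I1 all integral)

b0 stroke at J1  (Se1 (Se) sets effort on bond)
b2 stroke at I1  (I1 outputs flow p/I1)
b1 stroke at J1  (common-f at J1 fixed by 2)
b3 stroke at J1  (J1: bond 2 brought flow, rest push out)
b4 stroke at J1  (J1 flow already set via bond 2)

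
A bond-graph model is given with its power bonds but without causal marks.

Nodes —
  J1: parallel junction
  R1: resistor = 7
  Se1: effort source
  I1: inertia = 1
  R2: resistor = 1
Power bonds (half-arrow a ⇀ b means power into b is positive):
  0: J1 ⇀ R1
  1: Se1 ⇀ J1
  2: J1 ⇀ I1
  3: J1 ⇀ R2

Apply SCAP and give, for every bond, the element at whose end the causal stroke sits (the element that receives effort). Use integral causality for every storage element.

β0 →R1
β1 →J1
β2 →I1
β3 →R2

#1 stroke→J1  (Se1 (Se) sets effort on bond)
#0 stroke→R1  (J1: bond 1 brought effort, rest push out)
#2 stroke→I1  (0-jn J1 has e-setter on 1)
#3 stroke→R2  (J1: bond 1 brought effort, rest push out)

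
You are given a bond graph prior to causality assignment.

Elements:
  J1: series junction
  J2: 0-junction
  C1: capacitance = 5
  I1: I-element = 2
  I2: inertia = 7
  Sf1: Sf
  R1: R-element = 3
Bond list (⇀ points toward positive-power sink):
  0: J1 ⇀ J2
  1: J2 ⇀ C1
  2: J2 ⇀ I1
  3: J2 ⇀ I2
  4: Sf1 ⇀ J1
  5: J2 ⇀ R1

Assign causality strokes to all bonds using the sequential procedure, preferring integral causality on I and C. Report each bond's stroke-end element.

#0 stroke at J1
#1 stroke at J2
#2 stroke at I1
#3 stroke at I2
#4 stroke at Sf1
#5 stroke at R1

b4 stroke at Sf1  (Sf1: flow source, stroke at near end)
b0 stroke at J1  (1-jn J1 has f-setter on 4)
b1 stroke at J2  (prefer integral on C1)
b2 stroke at I1  (0-jn J2 has e-setter on 1)
b3 stroke at I2  (0-jn J2 has e-setter on 1)
b5 stroke at R1  (0-jn J2 has e-setter on 1)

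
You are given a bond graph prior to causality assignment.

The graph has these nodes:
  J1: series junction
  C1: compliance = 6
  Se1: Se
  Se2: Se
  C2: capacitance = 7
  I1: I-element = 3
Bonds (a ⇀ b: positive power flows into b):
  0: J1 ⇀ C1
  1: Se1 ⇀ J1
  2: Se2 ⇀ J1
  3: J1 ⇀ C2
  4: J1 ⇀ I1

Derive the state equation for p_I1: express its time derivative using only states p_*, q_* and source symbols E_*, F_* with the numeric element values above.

dp_I1/dt = E_Se1 + E_Se2 - q_C1/6 - q_C2/7

bond 1 stroke→J1  (Se1 (Se) sets effort on bond)
bond 2 stroke→J1  (Se2 (Se) sets effort on bond)
bond 0 stroke→J1  (prefer integral on C1)
bond 3 stroke→J1  (C2: C, integral causality)
bond 4 stroke→I1  (closing 1-jn rule on J1)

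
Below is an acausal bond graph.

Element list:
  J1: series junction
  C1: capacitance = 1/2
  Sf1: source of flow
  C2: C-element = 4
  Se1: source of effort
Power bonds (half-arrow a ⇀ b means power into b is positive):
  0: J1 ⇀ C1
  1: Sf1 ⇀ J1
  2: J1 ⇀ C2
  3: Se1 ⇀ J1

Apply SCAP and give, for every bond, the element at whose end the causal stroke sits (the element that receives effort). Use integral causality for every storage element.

b0 |J1
b1 |Sf1
b2 |J1
b3 |J1

β1 |Sf1  (Sf1 (Sf) sets flow on bond)
β3 |J1  (Se1 fixes effort; stroke away)
β0 |J1  (1-jn J1 has f-setter on 1)
β2 |J1  (1-jn J1 has f-setter on 1)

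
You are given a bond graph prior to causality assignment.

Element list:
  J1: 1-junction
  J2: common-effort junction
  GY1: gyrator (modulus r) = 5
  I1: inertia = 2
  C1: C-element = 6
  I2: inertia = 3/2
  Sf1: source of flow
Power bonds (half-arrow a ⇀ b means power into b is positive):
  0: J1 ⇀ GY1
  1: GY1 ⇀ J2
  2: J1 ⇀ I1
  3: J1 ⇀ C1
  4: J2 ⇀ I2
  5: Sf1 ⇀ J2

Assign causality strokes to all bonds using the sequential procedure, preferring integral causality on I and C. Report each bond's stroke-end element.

β0 stroke at J1
β1 stroke at J2
β2 stroke at I1
β3 stroke at J1
β4 stroke at I2
β5 stroke at Sf1

β5 |Sf1  (Sf1 (Sf) sets flow on bond)
β2 |I1  (prefer integral on I1)
β0 |J1  (J1: bond 2 brought flow, rest push out)
β3 |J1  (common-f at J1 fixed by 2)
β1 |J2  (GY1: gyrator matches bond 0)
β4 |I2  (common-e at J2 fixed by 1)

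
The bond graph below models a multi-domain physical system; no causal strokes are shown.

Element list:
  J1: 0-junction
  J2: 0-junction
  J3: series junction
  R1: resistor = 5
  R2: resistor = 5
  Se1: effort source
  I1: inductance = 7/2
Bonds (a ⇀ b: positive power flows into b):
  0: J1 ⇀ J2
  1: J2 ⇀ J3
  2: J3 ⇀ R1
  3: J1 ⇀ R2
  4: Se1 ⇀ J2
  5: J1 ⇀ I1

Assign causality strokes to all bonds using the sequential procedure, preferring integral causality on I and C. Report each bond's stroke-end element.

β4 |J2  (Se1: effort source, stroke at far end)
β0 |J1  (common-e at J2 fixed by 4)
β1 |J3  (J2: bond 4 brought effort, rest push out)
β2 |R1  (closing 1-jn rule on J3)
β3 |R2  (0-jn J1 has e-setter on 0)
β5 |I1  (common-e at J1 fixed by 0)

b0 stroke→J1
b1 stroke→J3
b2 stroke→R1
b3 stroke→R2
b4 stroke→J2
b5 stroke→I1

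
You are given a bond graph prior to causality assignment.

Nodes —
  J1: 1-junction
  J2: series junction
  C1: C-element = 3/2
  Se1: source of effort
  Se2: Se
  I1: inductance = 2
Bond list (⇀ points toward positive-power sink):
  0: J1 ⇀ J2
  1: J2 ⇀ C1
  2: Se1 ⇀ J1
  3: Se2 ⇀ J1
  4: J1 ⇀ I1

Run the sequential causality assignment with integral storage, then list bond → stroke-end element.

bond 2 |J1  (Se1 (Se) sets effort on bond)
bond 3 |J1  (Se2 (Se) sets effort on bond)
bond 1 |J2  (prefer integral on C1)
bond 0 |J1  (J2 needs exactly one f-in)
bond 4 |I1  (closing 1-jn rule on J1)

β0 stroke at J1
β1 stroke at J2
β2 stroke at J1
β3 stroke at J1
β4 stroke at I1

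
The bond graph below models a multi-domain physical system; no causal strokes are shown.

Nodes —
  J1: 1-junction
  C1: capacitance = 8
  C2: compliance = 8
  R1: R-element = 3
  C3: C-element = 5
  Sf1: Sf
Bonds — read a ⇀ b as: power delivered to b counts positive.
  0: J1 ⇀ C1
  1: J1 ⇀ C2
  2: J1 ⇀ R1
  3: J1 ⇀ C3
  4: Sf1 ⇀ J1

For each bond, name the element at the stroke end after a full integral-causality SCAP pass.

bond 4 stroke→Sf1  (Sf1: flow source, stroke at near end)
bond 0 stroke→J1  (1-jn J1 has f-setter on 4)
bond 1 stroke→J1  (1-jn J1 has f-setter on 4)
bond 2 stroke→J1  (J1: bond 4 brought flow, rest push out)
bond 3 stroke→J1  (J1 flow already set via bond 4)

#0 |J1
#1 |J1
#2 |J1
#3 |J1
#4 |Sf1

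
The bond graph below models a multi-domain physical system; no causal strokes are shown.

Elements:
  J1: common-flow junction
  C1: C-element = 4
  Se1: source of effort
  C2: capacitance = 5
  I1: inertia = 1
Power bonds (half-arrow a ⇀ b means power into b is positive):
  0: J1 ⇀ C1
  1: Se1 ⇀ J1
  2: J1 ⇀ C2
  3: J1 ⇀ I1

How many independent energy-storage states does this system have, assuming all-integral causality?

3  (C1, C2, I1 all integral)

β1 |J1  (Se1 (Se) sets effort on bond)
β0 |J1  (C1 integral (e out))
β2 |J1  (C2 integral (e out))
β3 |I1  (closing 1-jn rule on J1)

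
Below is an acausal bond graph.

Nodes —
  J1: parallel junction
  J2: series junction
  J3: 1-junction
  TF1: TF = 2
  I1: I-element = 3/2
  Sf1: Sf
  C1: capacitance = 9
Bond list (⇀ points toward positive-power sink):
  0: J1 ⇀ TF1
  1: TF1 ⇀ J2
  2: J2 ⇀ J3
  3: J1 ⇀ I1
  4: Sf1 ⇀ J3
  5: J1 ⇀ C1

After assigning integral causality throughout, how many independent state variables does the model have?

bond 4 |Sf1  (Sf1: flow source, stroke at near end)
bond 2 |J3  (J3 flow already set via bond 4)
bond 1 |J2  (common-f at J2 fixed by 2)
bond 0 |TF1  (through TF1, causality passes straight; one stroke at TF1)
bond 3 |I1  (prefer integral on I1)
bond 5 |J1  (J1: last free bond brings effort in)

2  (C1, I1 all integral)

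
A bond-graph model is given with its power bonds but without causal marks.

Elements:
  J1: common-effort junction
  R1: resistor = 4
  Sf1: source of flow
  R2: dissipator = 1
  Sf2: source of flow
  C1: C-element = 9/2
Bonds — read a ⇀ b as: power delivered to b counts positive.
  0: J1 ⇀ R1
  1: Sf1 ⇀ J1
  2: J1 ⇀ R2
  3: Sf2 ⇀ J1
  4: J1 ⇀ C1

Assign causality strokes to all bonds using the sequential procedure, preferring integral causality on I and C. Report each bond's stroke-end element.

β1 |Sf1  (Sf1 (Sf) sets flow on bond)
β3 |Sf2  (source Sf2 imposes f)
β4 |J1  (C1 integral (e out))
β0 |R1  (0-jn J1 has e-setter on 4)
β2 |R2  (J1: bond 4 brought effort, rest push out)

b0 stroke→R1
b1 stroke→Sf1
b2 stroke→R2
b3 stroke→Sf2
b4 stroke→J1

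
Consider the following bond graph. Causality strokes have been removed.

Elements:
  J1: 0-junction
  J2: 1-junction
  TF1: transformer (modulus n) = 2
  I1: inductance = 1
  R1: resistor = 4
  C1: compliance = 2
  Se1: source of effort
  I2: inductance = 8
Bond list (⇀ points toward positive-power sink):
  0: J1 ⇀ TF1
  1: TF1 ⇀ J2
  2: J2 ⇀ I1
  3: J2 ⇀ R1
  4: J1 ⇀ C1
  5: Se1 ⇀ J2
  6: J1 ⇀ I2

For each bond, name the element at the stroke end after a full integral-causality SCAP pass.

b5 stroke→J2  (source Se1 imposes e)
b2 stroke→I1  (prefer integral on I1)
b1 stroke→J2  (J2: bond 2 brought flow, rest push out)
b3 stroke→J2  (J2: bond 2 brought flow, rest push out)
b0 stroke→TF1  (through TF1, causality passes straight; one stroke at TF1)
b4 stroke→J1  (C1 integral (e out))
b6 stroke→I2  (J1 effort already set via bond 4)

bond 0 →TF1
bond 1 →J2
bond 2 →I1
bond 3 →J2
bond 4 →J1
bond 5 →J2
bond 6 →I2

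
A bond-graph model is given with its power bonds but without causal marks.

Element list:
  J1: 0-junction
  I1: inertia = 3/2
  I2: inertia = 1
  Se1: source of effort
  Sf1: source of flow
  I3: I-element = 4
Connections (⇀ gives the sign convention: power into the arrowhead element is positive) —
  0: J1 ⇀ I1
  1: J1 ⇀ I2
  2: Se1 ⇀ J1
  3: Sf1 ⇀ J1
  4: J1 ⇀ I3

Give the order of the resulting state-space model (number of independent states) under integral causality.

β2 stroke→J1  (source Se1 imposes e)
β3 stroke→Sf1  (Sf1: flow source, stroke at near end)
β0 stroke→I1  (J1 effort already set via bond 2)
β1 stroke→I2  (0-jn J1 has e-setter on 2)
β4 stroke→I3  (0-jn J1 has e-setter on 2)

3  (I1, I2, I3 all integral)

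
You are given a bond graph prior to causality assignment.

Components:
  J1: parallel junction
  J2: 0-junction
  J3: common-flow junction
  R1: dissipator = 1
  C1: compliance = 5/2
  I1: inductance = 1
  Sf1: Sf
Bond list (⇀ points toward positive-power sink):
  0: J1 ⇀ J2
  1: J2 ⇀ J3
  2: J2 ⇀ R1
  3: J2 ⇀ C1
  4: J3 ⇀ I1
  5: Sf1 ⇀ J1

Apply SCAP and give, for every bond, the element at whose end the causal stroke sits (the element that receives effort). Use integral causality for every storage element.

β5 stroke→Sf1  (Sf1 (Sf) sets flow on bond)
β0 stroke→J1  (J1: last free bond brings effort in)
β3 stroke→J2  (C1 integral (e out))
β1 stroke→J3  (J2 effort already set via bond 3)
β2 stroke→R1  (common-e at J2 fixed by 3)
β4 stroke→I1  (J3: last free bond brings flow in)

β0 stroke at J1
β1 stroke at J3
β2 stroke at R1
β3 stroke at J2
β4 stroke at I1
β5 stroke at Sf1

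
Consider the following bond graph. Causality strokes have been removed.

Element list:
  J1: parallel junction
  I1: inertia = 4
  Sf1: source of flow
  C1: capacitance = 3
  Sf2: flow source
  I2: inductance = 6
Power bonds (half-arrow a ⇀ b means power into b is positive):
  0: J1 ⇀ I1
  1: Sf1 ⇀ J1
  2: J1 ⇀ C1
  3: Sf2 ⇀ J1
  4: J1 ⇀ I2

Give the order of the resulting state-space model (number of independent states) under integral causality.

β1 |Sf1  (Sf1 (Sf) sets flow on bond)
β3 |Sf2  (source Sf2 imposes f)
β0 |I1  (I1 outputs flow p/I1)
β2 |J1  (prefer integral on C1)
β4 |I2  (common-e at J1 fixed by 2)

3  (C1, I1, I2 all integral)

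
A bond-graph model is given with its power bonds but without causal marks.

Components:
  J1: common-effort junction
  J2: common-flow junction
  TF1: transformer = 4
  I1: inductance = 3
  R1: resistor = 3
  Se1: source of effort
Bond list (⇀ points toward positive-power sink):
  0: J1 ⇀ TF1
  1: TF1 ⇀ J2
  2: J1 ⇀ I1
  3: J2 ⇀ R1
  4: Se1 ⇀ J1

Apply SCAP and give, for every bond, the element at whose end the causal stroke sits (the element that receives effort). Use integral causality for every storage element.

bond 0 |TF1
bond 1 |J2
bond 2 |I1
bond 3 |R1
bond 4 |J1

#4 |J1  (Se1: effort source, stroke at far end)
#0 |TF1  (common-e at J1 fixed by 4)
#2 |I1  (common-e at J1 fixed by 4)
#1 |J2  (TF TF1: opposite of bond 0)
#3 |R1  (only one flow-in slot at J2)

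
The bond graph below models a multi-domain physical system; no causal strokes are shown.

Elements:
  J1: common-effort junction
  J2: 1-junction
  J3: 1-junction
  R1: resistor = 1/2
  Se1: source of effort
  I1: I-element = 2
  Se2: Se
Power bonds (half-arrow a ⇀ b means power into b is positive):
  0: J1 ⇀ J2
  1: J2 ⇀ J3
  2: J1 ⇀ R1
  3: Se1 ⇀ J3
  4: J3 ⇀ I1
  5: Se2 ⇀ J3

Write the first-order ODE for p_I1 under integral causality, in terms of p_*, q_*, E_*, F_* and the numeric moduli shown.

#3 stroke at J3  (source Se1 imposes e)
#5 stroke at J3  (Se2: effort source, stroke at far end)
#4 stroke at I1  (prefer integral on I1)
#1 stroke at J3  (1-jn J3 has f-setter on 4)
#0 stroke at J2  (J2 flow already set via bond 1)
#2 stroke at J1  (only one effort-in slot at J1)

dp_I1/dt = E_Se1 + E_Se2 - p_I1/4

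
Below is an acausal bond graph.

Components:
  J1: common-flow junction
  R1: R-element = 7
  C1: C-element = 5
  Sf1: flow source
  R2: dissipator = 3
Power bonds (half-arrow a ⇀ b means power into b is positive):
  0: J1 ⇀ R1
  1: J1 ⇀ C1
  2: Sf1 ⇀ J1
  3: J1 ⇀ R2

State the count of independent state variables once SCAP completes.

1  (C1 all integral)

bond 2 →Sf1  (source Sf1 imposes f)
bond 0 →J1  (common-f at J1 fixed by 2)
bond 1 →J1  (1-jn J1 has f-setter on 2)
bond 3 →J1  (J1 flow already set via bond 2)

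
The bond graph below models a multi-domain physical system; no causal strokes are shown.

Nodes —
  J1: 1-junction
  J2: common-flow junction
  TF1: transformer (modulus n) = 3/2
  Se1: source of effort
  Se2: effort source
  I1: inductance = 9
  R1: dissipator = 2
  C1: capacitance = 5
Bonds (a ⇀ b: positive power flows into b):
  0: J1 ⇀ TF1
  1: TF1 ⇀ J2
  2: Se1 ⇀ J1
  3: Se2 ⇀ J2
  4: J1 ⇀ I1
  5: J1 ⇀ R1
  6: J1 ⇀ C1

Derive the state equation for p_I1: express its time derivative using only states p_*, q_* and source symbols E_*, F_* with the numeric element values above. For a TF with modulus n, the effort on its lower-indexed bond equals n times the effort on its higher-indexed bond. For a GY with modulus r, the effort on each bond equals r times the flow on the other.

#2 stroke→J1  (Se1 fixes effort; stroke away)
#3 stroke→J2  (Se2: effort source, stroke at far end)
#1 stroke→TF1  (closing 1-jn rule on J2)
#0 stroke→J1  (TF TF1: opposite of bond 1)
#4 stroke→I1  (prefer integral on I1)
#5 stroke→J1  (J1: bond 4 brought flow, rest push out)
#6 stroke→J1  (common-f at J1 fixed by 4)

dp_I1/dt = E_Se1 + 3*E_Se2/2 - 2*p_I1/9 - q_C1/5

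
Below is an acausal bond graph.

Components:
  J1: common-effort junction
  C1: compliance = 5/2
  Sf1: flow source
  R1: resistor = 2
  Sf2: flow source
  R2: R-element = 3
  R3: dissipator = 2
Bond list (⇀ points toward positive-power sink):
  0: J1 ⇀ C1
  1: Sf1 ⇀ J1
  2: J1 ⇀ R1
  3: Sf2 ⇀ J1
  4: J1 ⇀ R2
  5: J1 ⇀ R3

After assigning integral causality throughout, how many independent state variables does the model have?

1  (C1 all integral)

β1 stroke→Sf1  (source Sf1 imposes f)
β3 stroke→Sf2  (Sf2 fixes flow; stroke at Sf2)
β0 stroke→J1  (prefer integral on C1)
β2 stroke→R1  (J1: bond 0 brought effort, rest push out)
β4 stroke→R2  (J1: bond 0 brought effort, rest push out)
β5 stroke→R3  (J1: bond 0 brought effort, rest push out)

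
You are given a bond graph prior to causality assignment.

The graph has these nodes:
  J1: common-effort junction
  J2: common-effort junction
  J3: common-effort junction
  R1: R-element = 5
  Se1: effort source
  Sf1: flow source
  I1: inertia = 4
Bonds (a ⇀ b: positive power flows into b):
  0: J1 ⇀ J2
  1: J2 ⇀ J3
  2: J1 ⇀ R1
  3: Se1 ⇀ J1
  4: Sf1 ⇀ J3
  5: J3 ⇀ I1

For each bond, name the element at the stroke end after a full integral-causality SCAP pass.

bond 3 |J1  (source Se1 imposes e)
bond 4 |Sf1  (Sf1: flow source, stroke at near end)
bond 0 |J2  (J1 effort already set via bond 3)
bond 2 |R1  (0-jn J1 has e-setter on 3)
bond 1 |J3  (J2 effort already set via bond 0)
bond 5 |I1  (J3: bond 1 brought effort, rest push out)

#0 |J2
#1 |J3
#2 |R1
#3 |J1
#4 |Sf1
#5 |I1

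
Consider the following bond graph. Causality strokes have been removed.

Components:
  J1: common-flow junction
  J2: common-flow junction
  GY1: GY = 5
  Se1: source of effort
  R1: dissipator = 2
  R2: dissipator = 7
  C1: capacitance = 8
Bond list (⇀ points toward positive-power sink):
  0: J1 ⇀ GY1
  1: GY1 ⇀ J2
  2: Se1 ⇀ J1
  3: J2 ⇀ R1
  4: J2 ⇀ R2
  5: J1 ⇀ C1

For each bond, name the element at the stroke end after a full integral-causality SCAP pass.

bond 0 stroke→GY1
bond 1 stroke→GY1
bond 2 stroke→J1
bond 3 stroke→J2
bond 4 stroke→J2
bond 5 stroke→J1

bond 2 |J1  (Se1 fixes effort; stroke away)
bond 5 |J1  (C1: C, integral causality)
bond 0 |GY1  (only one flow-in slot at J1)
bond 1 |GY1  (GY1: gyrator matches bond 0)
bond 3 |J2  (J2: bond 1 brought flow, rest push out)
bond 4 |J2  (J2 flow already set via bond 1)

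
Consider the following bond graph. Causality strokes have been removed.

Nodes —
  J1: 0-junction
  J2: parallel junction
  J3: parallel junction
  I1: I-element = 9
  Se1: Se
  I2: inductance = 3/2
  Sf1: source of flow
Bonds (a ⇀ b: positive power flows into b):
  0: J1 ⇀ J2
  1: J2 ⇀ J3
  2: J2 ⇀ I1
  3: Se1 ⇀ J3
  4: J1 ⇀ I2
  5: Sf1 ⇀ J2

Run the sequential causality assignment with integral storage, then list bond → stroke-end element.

β0 |J1
β1 |J2
β2 |I1
β3 |J3
β4 |I2
β5 |Sf1

β3 |J3  (Se1: effort source, stroke at far end)
β5 |Sf1  (source Sf1 imposes f)
β1 |J2  (J3: bond 3 brought effort, rest push out)
β0 |J1  (common-e at J2 fixed by 1)
β2 |I1  (common-e at J2 fixed by 1)
β4 |I2  (common-e at J1 fixed by 0)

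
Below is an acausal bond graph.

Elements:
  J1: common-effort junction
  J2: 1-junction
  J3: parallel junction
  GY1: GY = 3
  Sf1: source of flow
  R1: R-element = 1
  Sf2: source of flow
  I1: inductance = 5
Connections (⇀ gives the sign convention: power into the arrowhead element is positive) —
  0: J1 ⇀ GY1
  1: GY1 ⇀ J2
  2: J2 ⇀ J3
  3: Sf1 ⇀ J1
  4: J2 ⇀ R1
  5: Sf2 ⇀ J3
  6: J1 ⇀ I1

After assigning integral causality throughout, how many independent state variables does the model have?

b3 stroke at Sf1  (Sf1 fixes flow; stroke at Sf1)
b5 stroke at Sf2  (Sf2: flow source, stroke at near end)
b2 stroke at J3  (only one effort-in slot at J3)
b1 stroke at J2  (common-f at J2 fixed by 2)
b4 stroke at J2  (J2 flow already set via bond 2)
b0 stroke at J1  (GY GY1: same side as bond 1)
b6 stroke at I1  (0-jn J1 has e-setter on 0)

1  (I1 all integral)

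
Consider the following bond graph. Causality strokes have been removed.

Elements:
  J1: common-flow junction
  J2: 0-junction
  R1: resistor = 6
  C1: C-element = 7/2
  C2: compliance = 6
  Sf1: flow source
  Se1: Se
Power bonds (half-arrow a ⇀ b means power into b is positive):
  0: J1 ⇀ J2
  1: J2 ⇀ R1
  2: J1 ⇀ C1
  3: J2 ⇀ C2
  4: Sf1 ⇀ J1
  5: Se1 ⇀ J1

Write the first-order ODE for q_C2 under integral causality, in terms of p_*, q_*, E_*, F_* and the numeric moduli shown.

bond 4 →Sf1  (Sf1: flow source, stroke at near end)
bond 5 →J1  (source Se1 imposes e)
bond 0 →J1  (J1 flow already set via bond 4)
bond 2 →J1  (J1 flow already set via bond 4)
bond 3 →J2  (C2 integral (e out))
bond 1 →R1  (common-e at J2 fixed by 3)

dq_C2/dt = F_Sf1 - q_C2/36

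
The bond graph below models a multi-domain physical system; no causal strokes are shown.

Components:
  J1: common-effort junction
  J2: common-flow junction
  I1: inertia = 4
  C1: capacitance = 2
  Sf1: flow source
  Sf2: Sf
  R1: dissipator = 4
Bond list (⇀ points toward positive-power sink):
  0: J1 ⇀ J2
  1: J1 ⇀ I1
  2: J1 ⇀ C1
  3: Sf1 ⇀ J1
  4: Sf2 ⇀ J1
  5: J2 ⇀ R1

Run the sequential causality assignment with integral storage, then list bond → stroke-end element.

b0 stroke at J2
b1 stroke at I1
b2 stroke at J1
b3 stroke at Sf1
b4 stroke at Sf2
b5 stroke at R1

β3 |Sf1  (Sf1 (Sf) sets flow on bond)
β4 |Sf2  (Sf2: flow source, stroke at near end)
β1 |I1  (I1 outputs flow p/I1)
β2 |J1  (C1: C, integral causality)
β0 |J2  (J1: bond 2 brought effort, rest push out)
β5 |R1  (J2 needs exactly one f-in)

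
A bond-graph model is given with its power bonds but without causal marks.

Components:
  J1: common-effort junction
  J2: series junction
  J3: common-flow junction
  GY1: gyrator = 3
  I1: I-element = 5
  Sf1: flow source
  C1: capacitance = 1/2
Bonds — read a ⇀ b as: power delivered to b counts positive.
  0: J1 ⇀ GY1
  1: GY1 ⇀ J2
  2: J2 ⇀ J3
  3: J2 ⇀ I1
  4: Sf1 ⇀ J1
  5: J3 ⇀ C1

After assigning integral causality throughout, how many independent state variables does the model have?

2  (C1, I1 all integral)

#4 stroke at Sf1  (Sf1: flow source, stroke at near end)
#0 stroke at J1  (J1 needs exactly one e-in)
#1 stroke at J2  (through GY1, causality inverts; strokes same side of GY1)
#3 stroke at I1  (prefer integral on I1)
#2 stroke at J2  (common-f at J2 fixed by 3)
#5 stroke at J3  (J3 flow already set via bond 2)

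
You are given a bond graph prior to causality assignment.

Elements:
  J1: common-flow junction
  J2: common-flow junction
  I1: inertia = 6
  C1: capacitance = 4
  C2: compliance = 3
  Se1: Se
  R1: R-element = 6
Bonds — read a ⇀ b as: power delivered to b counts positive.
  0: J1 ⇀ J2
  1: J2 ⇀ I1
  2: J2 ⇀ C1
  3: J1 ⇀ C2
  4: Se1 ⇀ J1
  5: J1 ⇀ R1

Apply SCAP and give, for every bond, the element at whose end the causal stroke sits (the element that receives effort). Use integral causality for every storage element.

bond 0 |J2
bond 1 |I1
bond 2 |J2
bond 3 |J1
bond 4 |J1
bond 5 |J1

β4 |J1  (Se1 (Se) sets effort on bond)
β1 |I1  (I1 integral (f out))
β0 |J2  (1-jn J2 has f-setter on 1)
β2 |J2  (J2 flow already set via bond 1)
β3 |J1  (1-jn J1 has f-setter on 0)
β5 |J1  (common-f at J1 fixed by 0)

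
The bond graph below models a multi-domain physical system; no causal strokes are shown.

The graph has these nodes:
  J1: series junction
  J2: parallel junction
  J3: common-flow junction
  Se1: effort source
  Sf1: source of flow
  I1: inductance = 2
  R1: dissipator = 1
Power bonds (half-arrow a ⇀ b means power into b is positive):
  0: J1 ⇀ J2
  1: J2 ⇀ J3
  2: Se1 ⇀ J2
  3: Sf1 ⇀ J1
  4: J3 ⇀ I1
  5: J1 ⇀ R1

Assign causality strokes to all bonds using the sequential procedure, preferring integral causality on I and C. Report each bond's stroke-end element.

b2 |J2  (Se1 (Se) sets effort on bond)
b3 |Sf1  (source Sf1 imposes f)
b0 |J1  (common-f at J1 fixed by 3)
b5 |J1  (J1: bond 3 brought flow, rest push out)
b1 |J3  (J2 effort already set via bond 2)
b4 |I1  (only one flow-in slot at J3)

β0 |J1
β1 |J3
β2 |J2
β3 |Sf1
β4 |I1
β5 |J1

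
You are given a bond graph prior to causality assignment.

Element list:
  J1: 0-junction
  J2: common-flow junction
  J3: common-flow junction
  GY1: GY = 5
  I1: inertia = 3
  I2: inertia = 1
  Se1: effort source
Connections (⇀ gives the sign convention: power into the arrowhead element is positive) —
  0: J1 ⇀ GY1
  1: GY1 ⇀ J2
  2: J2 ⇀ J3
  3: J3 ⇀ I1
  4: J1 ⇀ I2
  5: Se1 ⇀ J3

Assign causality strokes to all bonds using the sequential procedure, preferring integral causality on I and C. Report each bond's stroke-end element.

bond 0 stroke at J1
bond 1 stroke at J2
bond 2 stroke at J3
bond 3 stroke at I1
bond 4 stroke at I2
bond 5 stroke at J3

β5 |J3  (Se1: effort source, stroke at far end)
β3 |I1  (I1 outputs flow p/I1)
β2 |J3  (J3: bond 3 brought flow, rest push out)
β1 |J2  (J2 flow already set via bond 2)
β0 |J1  (GY1 both-in/both-out from 1)
β4 |I2  (0-jn J1 has e-setter on 0)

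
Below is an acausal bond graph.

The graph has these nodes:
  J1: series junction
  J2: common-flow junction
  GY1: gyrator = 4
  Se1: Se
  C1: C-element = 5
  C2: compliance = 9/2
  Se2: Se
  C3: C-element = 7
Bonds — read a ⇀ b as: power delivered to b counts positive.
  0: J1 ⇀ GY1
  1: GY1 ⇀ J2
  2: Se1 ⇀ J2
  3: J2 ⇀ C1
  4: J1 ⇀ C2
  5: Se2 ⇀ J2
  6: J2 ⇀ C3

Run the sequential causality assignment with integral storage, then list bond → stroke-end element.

bond 2 stroke→J2  (Se1: effort source, stroke at far end)
bond 5 stroke→J2  (Se2: effort source, stroke at far end)
bond 3 stroke→J2  (prefer integral on C1)
bond 4 stroke→J1  (C2 integral (e out))
bond 0 stroke→GY1  (only one flow-in slot at J1)
bond 1 stroke→GY1  (GY GY1: same side as bond 0)
bond 6 stroke→J2  (1-jn J2 has f-setter on 1)

β0 →GY1
β1 →GY1
β2 →J2
β3 →J2
β4 →J1
β5 →J2
β6 →J2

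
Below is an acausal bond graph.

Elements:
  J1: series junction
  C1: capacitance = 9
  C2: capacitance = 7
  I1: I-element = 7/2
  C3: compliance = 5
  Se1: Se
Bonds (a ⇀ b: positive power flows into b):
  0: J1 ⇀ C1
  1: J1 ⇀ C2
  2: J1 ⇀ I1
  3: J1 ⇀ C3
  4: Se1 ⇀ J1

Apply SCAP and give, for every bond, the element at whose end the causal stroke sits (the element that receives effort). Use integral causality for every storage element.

β0 stroke at J1
β1 stroke at J1
β2 stroke at I1
β3 stroke at J1
β4 stroke at J1

bond 4 →J1  (Se1 (Se) sets effort on bond)
bond 0 →J1  (prefer integral on C1)
bond 1 →J1  (C2 integral (e out))
bond 2 →I1  (I1: I, integral causality)
bond 3 →J1  (J1 flow already set via bond 2)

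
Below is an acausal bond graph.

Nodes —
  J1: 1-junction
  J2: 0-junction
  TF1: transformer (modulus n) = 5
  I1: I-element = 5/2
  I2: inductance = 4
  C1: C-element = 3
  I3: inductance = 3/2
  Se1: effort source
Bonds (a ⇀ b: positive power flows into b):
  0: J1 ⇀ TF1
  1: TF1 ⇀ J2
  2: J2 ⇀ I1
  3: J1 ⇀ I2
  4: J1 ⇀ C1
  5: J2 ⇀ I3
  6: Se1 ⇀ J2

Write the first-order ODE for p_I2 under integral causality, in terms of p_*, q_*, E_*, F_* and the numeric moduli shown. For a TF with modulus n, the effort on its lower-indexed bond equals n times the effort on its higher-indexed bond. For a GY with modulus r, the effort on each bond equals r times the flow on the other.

dp_I2/dt = -5*E_Se1 - q_C1/3

#6 stroke at J2  (source Se1 imposes e)
#1 stroke at TF1  (0-jn J2 has e-setter on 6)
#2 stroke at I1  (0-jn J2 has e-setter on 6)
#5 stroke at I3  (common-e at J2 fixed by 6)
#0 stroke at J1  (TF1: transformer flips bond 1)
#3 stroke at I2  (prefer integral on I2)
#4 stroke at J1  (1-jn J1 has f-setter on 3)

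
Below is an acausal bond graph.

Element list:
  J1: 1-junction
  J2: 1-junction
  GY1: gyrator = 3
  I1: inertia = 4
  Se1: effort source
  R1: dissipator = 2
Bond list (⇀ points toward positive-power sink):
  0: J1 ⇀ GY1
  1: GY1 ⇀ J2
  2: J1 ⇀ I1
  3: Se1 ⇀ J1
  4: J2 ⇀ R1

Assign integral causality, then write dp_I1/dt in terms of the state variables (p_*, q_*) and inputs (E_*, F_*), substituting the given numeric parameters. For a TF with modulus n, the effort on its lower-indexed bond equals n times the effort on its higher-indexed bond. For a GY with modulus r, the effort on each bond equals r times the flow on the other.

#3 stroke at J1  (Se1 fixes effort; stroke away)
#2 stroke at I1  (I1 integral (f out))
#0 stroke at J1  (J1: bond 2 brought flow, rest push out)
#1 stroke at J2  (GY1 both-in/both-out from 0)
#4 stroke at R1  (J2: last free bond brings flow in)

dp_I1/dt = E_Se1 - 9*p_I1/8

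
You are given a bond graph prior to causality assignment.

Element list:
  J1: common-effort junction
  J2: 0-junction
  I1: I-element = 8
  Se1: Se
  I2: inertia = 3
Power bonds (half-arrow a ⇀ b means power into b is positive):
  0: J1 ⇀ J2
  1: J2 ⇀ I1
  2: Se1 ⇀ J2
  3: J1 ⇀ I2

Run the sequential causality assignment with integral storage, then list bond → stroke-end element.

bond 0 →J1
bond 1 →I1
bond 2 →J2
bond 3 →I2

b2 stroke→J2  (Se1: effort source, stroke at far end)
b0 stroke→J1  (0-jn J2 has e-setter on 2)
b1 stroke→I1  (J2: bond 2 brought effort, rest push out)
b3 stroke→I2  (J1: bond 0 brought effort, rest push out)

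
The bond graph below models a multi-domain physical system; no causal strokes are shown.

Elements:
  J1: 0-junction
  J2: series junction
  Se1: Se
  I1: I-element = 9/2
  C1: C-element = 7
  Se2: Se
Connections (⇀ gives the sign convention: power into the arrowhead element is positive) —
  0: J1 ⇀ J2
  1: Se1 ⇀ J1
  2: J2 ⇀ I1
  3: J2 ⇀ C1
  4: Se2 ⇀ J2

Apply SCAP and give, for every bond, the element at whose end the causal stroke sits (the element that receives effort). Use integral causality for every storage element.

#0 stroke→J2
#1 stroke→J1
#2 stroke→I1
#3 stroke→J2
#4 stroke→J2

bond 1 →J1  (source Se1 imposes e)
bond 4 →J2  (Se2: effort source, stroke at far end)
bond 0 →J2  (J1: bond 1 brought effort, rest push out)
bond 2 →I1  (prefer integral on I1)
bond 3 →J2  (J2: bond 2 brought flow, rest push out)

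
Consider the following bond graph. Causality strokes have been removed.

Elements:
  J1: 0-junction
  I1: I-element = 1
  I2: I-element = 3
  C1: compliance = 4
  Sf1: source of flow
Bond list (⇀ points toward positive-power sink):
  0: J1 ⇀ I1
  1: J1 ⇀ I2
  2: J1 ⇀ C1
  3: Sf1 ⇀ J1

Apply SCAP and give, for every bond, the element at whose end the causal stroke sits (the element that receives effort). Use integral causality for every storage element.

b3 stroke at Sf1  (Sf1 fixes flow; stroke at Sf1)
b0 stroke at I1  (I1 outputs flow p/I1)
b1 stroke at I2  (I2: I, integral causality)
b2 stroke at J1  (closing 0-jn rule on J1)

b0 |I1
b1 |I2
b2 |J1
b3 |Sf1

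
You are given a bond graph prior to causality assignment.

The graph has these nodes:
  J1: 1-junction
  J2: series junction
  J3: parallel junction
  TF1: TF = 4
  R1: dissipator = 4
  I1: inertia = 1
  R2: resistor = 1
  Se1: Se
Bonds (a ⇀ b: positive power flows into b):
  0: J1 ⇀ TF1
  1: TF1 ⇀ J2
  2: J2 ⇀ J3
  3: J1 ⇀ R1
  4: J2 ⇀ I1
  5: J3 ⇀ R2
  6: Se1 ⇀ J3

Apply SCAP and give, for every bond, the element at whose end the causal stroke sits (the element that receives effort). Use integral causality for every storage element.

b0 |TF1
b1 |J2
b2 |J2
b3 |J1
b4 |I1
b5 |R2
b6 |J3

#6 stroke at J3  (source Se1 imposes e)
#2 stroke at J2  (common-e at J3 fixed by 6)
#5 stroke at R2  (J3: bond 6 brought effort, rest push out)
#4 stroke at I1  (prefer integral on I1)
#1 stroke at J2  (1-jn J2 has f-setter on 4)
#0 stroke at TF1  (TF1 one-in-one-out from 1)
#3 stroke at J1  (J1: bond 0 brought flow, rest push out)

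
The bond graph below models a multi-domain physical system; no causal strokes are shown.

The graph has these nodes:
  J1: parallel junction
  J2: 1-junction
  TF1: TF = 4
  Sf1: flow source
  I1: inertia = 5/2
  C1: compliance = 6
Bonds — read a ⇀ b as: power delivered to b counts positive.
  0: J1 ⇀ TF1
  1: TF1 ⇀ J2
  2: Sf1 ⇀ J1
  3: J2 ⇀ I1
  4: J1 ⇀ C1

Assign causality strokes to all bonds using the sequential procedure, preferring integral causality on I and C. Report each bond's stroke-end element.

b2 stroke at Sf1  (Sf1: flow source, stroke at near end)
b3 stroke at I1  (I1 integral (f out))
b1 stroke at J2  (1-jn J2 has f-setter on 3)
b0 stroke at TF1  (TF1: transformer flips bond 1)
b4 stroke at J1  (closing 0-jn rule on J1)

β0 |TF1
β1 |J2
β2 |Sf1
β3 |I1
β4 |J1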